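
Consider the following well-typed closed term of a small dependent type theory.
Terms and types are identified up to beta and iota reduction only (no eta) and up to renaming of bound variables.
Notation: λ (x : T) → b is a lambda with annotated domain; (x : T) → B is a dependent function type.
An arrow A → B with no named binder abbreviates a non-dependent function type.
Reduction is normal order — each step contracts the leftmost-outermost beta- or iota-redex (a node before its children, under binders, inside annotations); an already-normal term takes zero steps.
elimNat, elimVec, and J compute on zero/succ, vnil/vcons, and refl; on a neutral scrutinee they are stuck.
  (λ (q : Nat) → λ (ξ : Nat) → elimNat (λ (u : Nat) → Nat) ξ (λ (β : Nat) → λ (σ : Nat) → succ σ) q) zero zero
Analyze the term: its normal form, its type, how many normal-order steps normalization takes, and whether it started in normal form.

resulting normal form:
  zero
the term's type:
  Nat
normal-order step count: 3
already normal: no
first redex: a beta-redex


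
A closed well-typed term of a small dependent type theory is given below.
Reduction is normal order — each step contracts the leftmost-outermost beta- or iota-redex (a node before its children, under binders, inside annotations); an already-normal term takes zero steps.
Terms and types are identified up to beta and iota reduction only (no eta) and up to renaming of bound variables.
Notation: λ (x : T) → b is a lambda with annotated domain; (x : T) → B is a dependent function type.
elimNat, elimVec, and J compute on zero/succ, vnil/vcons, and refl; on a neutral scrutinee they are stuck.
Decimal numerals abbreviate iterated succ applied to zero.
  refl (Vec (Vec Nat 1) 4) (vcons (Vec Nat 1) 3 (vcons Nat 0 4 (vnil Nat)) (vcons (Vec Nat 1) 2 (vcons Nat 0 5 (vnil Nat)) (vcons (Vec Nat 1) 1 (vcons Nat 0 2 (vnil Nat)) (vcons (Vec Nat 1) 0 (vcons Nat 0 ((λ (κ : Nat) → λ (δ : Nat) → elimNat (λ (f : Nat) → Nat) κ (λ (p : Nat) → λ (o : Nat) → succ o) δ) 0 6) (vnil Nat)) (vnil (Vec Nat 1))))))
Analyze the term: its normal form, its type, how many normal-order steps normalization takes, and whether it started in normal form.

normal form:
  refl (Vec (Vec Nat 1) 4) (vcons (Vec Nat 1) 3 (vcons Nat 0 4 (vnil Nat)) (vcons (Vec Nat 1) 2 (vcons Nat 0 5 (vnil Nat)) (vcons (Vec Nat 1) 1 (vcons Nat 0 2 (vnil Nat)) (vcons (Vec Nat 1) 0 (vcons Nat 0 6 (vnil Nat)) (vnil (Vec Nat 1))))))
inferred type:
  Eq (Vec (Vec Nat 1) 4) (vcons (Vec Nat 1) 3 (vcons Nat 0 4 (vnil Nat)) (vcons (Vec Nat 1) 2 (vcons Nat 0 5 (vnil Nat)) (vcons (Vec Nat 1) 1 (vcons Nat 0 2 (vnil Nat)) (vcons (Vec Nat 1) 0 (vcons Nat 0 6 (vnil Nat)) (vnil (Vec Nat 1)))))) (vcons (Vec Nat 1) 3 (vcons Nat 0 4 (vnil Nat)) (vcons (Vec Nat 1) 2 (vcons Nat 0 5 (vnil Nat)) (vcons (Vec Nat 1) 1 (vcons Nat 0 2 (vnil Nat)) (vcons (Vec Nat 1) 0 (vcons Nat 0 6 (vnil Nat)) (vnil (Vec Nat 1))))))
reduction steps (normal order): 21
term was already normal: no
first redex: a beta-redex


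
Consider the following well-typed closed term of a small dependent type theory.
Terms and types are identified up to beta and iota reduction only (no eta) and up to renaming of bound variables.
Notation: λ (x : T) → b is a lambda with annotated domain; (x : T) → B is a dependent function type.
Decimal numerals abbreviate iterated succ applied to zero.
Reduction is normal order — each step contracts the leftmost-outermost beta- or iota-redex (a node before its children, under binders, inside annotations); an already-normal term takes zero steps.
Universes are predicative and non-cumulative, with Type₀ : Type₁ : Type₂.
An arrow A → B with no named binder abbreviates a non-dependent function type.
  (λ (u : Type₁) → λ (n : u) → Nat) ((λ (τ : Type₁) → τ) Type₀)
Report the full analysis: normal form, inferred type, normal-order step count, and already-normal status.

reduced normal form:
  λ (u : Type₀) → Nat
type:
  Type₀ → Type₀
steps to reach normal form (normal order): 2
started in normal form: no
first redex: a beta-redex


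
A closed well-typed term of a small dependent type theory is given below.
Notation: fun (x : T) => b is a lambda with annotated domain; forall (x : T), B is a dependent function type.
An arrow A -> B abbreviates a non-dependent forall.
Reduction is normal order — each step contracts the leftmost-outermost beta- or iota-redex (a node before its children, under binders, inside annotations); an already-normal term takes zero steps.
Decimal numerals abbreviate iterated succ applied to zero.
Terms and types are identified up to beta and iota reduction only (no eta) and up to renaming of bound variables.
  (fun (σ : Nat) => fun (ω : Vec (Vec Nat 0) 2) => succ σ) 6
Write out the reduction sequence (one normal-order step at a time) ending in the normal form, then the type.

reduction (normal order):
  (fun (σ : Nat) => fun (ω : Vec (Vec Nat 0) 2) => succ σ) 6
  ~> fun (σ : Vec (Vec Nat 0) 2) => 7
the term's type:
  Vec (Vec Nat 0) 2 -> Nat


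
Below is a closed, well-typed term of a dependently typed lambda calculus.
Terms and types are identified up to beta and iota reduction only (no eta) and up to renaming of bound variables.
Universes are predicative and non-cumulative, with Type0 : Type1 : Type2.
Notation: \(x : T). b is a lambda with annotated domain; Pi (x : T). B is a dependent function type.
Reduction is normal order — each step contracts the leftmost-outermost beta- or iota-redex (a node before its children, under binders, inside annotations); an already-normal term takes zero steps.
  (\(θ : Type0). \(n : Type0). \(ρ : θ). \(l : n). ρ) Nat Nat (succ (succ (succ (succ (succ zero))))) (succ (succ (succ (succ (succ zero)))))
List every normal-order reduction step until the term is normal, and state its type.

normal-order reduction:
  (\(θ : Type0). \(n : Type0). \(ρ : θ). \(l : n). ρ) Nat Nat (succ (succ (succ (succ (succ zero))))) (succ (succ (succ (succ (succ zero)))))
  ~> (\(θ : Type0). \(n : Nat). \(ρ : θ). n) Nat (succ (succ (succ (succ (succ zero))))) (succ (succ (succ (succ (succ zero)))))
  ~> (\(θ : Nat). \(n : Nat). θ) (succ (succ (succ (succ (succ zero))))) (succ (succ (succ (succ (succ zero)))))
  ~> (\(θ : Nat). succ (succ (succ (succ (succ zero))))) (succ (succ (succ (succ (succ zero)))))
  ~> succ (succ (succ (succ (succ zero))))
type:
  Nat


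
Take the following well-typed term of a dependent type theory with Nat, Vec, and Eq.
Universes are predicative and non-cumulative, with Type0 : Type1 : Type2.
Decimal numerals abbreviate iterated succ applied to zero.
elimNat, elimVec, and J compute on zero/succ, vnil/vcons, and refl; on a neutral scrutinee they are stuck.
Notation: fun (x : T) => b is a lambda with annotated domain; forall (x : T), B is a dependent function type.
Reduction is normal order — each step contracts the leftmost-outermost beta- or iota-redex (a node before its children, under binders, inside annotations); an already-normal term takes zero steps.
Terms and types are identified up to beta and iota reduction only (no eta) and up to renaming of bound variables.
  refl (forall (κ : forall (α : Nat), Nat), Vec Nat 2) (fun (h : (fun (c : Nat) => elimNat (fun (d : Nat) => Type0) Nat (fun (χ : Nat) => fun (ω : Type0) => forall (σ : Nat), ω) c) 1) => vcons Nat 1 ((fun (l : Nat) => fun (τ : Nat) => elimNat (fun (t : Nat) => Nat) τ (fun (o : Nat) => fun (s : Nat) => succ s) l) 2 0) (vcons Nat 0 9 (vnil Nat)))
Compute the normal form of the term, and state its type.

resulting normal form:
  refl (forall (κ : forall (α : Nat), Nat), Vec Nat 2) (fun (h : forall (c : Nat), Nat) => vcons Nat 1 2 (vcons Nat 0 9 (vnil Nat)))
inferred type:
  Eq (forall (κ : forall (α : Nat), Nat), Vec Nat 2) (fun (h : forall (c : Nat), Nat) => vcons Nat 1 2 (vcons Nat 0 9 (vnil Nat))) (fun (d : forall (χ : Nat), Nat) => vcons Nat 1 2 (vcons Nat 0 9 (vnil Nat)))
observation: 14 normal-order steps separate the term from its normal form.


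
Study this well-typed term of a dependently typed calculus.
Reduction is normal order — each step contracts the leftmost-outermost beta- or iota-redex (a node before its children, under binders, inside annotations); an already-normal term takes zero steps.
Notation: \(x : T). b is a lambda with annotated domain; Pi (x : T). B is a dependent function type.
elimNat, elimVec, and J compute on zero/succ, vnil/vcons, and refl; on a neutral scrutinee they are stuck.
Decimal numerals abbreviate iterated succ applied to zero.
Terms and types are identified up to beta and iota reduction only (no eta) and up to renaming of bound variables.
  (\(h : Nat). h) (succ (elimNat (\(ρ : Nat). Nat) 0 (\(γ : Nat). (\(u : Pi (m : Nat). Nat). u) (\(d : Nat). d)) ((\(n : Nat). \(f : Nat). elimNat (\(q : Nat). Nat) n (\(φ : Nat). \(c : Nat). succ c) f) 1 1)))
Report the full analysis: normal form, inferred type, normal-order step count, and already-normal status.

resulting normal form:
  1
inferred type:
  Nat
steps to reach normal form (normal order): 15
already normal: no
first contracted redex: a beta-redex


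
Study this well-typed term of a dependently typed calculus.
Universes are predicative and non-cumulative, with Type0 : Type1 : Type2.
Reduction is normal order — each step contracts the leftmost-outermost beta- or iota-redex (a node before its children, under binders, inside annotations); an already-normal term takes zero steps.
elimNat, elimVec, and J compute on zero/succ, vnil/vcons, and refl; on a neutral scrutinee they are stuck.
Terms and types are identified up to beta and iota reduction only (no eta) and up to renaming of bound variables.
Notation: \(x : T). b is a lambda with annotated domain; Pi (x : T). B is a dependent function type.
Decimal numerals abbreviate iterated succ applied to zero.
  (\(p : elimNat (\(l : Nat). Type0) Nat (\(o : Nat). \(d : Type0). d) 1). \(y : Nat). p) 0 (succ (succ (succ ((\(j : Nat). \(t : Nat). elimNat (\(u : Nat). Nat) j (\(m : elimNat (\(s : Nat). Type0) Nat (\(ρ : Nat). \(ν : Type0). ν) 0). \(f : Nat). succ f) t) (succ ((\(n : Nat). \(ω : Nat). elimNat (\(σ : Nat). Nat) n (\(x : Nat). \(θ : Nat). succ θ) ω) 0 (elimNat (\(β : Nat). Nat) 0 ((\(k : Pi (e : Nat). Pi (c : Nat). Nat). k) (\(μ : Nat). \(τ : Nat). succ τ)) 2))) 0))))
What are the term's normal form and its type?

normal form:
  0
inferred type:
  Nat
observation: normalization takes exactly 2 steps under the normal-order strategy.


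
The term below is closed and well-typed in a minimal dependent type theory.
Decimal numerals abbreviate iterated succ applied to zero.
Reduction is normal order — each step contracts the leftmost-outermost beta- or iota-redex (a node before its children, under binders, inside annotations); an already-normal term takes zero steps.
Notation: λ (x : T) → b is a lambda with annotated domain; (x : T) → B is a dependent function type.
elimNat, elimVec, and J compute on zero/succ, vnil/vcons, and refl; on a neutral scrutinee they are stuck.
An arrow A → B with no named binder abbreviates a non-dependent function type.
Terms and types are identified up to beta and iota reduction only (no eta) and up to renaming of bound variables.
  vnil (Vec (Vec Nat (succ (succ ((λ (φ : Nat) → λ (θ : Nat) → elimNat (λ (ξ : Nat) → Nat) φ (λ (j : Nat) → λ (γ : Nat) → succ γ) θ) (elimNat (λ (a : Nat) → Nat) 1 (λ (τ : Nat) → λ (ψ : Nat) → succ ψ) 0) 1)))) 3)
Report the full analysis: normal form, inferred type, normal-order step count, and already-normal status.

reduced normal form:
  vnil (Vec (Vec Nat 4) 3)
type:
  Vec (Vec (Vec Nat 4) 3) 0
normal-order step count: 7
term was already normal: no
first redex: a beta-redex


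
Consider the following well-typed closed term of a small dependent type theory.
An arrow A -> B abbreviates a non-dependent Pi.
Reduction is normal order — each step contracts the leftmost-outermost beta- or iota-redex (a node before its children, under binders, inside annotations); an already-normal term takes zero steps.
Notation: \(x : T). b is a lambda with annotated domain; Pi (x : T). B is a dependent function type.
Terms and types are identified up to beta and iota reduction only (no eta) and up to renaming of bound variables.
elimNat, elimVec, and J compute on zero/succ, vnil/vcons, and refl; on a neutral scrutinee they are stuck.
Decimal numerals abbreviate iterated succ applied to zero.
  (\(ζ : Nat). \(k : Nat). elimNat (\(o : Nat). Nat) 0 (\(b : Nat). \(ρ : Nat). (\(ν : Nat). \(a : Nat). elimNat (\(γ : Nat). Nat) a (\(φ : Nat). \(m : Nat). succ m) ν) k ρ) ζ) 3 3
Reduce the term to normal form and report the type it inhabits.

resulting normal form:
  9
the term's type:
  Nat
observation: the term reaches its normal form after 48 normal-order steps.


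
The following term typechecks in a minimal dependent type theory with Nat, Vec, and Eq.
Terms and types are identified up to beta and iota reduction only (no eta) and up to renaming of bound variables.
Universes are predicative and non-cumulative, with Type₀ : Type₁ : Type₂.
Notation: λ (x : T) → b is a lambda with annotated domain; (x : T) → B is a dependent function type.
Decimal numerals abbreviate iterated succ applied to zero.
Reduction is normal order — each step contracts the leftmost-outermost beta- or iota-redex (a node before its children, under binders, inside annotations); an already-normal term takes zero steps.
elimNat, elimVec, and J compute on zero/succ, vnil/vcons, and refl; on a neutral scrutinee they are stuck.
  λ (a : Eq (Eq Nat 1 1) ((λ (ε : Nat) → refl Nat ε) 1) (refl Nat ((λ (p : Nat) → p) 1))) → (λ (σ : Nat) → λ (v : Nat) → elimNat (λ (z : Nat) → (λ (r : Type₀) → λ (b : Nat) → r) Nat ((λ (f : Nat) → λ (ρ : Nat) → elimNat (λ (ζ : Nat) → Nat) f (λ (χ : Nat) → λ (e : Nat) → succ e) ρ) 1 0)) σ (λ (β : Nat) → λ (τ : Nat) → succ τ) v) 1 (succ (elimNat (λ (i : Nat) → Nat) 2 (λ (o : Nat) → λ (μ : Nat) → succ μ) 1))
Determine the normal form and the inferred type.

normal form:
  λ (a : Eq (Eq Nat 1 1) (refl Nat 1) (refl Nat 1)) → 5
inferred type:
  (a : Eq (Eq Nat 1 1) (refl Nat 1) (refl Nat 1)) → Nat


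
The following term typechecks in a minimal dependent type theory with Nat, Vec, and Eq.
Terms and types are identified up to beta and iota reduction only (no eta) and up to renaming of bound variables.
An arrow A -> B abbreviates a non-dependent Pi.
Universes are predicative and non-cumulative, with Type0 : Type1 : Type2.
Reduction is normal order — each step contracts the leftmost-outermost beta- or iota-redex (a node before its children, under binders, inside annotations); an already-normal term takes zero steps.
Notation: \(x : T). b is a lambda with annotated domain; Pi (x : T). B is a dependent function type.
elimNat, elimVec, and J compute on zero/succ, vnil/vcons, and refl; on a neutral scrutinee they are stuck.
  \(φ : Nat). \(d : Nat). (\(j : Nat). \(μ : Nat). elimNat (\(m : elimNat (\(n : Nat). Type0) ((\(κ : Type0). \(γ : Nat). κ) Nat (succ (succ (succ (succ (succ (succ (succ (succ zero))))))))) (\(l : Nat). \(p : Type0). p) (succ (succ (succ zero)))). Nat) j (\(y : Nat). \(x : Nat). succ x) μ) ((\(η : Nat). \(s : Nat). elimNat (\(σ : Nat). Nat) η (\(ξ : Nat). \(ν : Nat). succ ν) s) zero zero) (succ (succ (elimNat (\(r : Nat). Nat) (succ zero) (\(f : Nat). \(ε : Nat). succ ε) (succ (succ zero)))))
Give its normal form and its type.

normal form:
  \(φ : Nat). \(d : Nat). succ (succ (succ (succ (succ zero))))
the term's type:
  Nat -> Nat -> Nat
observation: 40 normal-order steps separate the term from its normal form.


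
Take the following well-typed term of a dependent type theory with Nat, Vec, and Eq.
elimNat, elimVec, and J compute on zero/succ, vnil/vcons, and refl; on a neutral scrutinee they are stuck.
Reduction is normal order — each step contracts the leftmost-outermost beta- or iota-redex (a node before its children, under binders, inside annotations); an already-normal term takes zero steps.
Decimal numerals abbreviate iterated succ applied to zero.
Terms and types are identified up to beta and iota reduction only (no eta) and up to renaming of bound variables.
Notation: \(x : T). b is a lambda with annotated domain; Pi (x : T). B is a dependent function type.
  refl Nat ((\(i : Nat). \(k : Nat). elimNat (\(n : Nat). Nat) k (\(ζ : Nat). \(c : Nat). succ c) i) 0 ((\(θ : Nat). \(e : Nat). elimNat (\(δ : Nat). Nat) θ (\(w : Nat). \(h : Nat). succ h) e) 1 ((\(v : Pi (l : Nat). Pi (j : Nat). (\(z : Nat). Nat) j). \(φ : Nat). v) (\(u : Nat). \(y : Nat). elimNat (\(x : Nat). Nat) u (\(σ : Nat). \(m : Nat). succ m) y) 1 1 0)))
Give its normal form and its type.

normal form:
  refl Nat 2
inferred type:
  Eq Nat 2 2


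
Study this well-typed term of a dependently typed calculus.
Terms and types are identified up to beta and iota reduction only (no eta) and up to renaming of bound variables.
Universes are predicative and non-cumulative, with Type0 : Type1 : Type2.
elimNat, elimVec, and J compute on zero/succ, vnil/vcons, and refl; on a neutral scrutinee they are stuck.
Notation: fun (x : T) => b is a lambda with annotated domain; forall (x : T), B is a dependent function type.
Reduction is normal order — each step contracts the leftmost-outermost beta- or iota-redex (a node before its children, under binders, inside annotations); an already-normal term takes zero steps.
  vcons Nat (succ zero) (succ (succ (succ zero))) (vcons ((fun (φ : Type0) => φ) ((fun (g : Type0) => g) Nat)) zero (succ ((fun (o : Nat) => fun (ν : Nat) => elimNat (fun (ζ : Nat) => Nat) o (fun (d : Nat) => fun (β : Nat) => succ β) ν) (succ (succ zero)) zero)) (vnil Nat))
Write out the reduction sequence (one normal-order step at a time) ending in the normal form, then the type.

normal-order reduction sequence:
  vcons Nat (succ zero) (succ (succ (succ zero))) (vcons ((fun (φ : Type0) => φ) ((fun (g : Type0) => g) Nat)) zero (succ ((fun (o : Nat) => fun (ν : Nat) => elimNat (fun (ζ : Nat) => Nat) o (fun (d : Nat) => fun (β : Nat) => succ β) ν) (succ (succ zero)) zero)) (vnil Nat))
  ~> vcons Nat (succ zero) (succ (succ (succ zero))) (vcons ((fun (φ : Type0) => φ) Nat) zero (succ ((fun (g : Nat) => fun (o : Nat) => elimNat (fun (ν : Nat) => Nat) g (fun (ζ : Nat) => fun (d : Nat) => succ d) o) (succ (succ zero)) zero)) (vnil Nat))
  ~> vcons Nat (succ zero) (succ (succ (succ zero))) (vcons Nat zero (succ ((fun (φ : Nat) => fun (g : Nat) => elimNat (fun (o : Nat) => Nat) φ (fun (ν : Nat) => fun (ζ : Nat) => succ ζ) g) (succ (succ zero)) zero)) (vnil Nat))
  ~> vcons Nat (succ zero) (succ (succ (succ zero))) (vcons Nat zero (succ ((fun (φ : Nat) => elimNat (fun (g : Nat) => Nat) (succ (succ zero)) (fun (o : Nat) => fun (ν : Nat) => succ ν) φ) zero)) (vnil Nat))
  ~> vcons Nat (succ zero) (succ (succ (succ zero))) (vcons Nat zero (succ (elimNat (fun (φ : Nat) => Nat) (succ (succ zero)) (fun (g : Nat) => fun (o : Nat) => succ o) zero)) (vnil Nat))
  ~> vcons Nat (succ zero) (succ (succ (succ zero))) (vcons Nat zero (succ (succ (succ zero))) (vnil Nat))
type:
  Vec Nat (succ (succ zero))


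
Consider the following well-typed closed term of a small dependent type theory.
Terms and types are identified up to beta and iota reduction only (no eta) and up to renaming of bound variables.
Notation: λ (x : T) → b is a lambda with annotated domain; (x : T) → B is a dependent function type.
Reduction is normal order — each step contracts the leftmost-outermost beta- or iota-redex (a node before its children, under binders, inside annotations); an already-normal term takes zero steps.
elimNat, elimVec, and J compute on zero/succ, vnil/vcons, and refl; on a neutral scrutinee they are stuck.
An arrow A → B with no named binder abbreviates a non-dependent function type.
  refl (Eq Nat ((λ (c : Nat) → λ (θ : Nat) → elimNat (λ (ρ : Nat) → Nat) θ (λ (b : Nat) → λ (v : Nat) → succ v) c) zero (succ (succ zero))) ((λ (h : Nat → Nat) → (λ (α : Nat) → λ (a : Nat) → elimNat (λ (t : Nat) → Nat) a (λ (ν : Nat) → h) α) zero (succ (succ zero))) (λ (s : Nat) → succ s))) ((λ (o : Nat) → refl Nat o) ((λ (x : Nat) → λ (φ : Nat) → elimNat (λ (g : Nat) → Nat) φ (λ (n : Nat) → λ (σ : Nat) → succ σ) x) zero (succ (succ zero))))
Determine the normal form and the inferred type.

normal form:
  refl (Eq Nat (succ (succ zero)) (succ (succ zero))) (refl Nat (succ (succ zero)))
type:
  Eq (Eq Nat (succ (succ zero)) (succ (succ zero))) (refl Nat (succ (succ zero))) (refl Nat (succ (succ zero)))


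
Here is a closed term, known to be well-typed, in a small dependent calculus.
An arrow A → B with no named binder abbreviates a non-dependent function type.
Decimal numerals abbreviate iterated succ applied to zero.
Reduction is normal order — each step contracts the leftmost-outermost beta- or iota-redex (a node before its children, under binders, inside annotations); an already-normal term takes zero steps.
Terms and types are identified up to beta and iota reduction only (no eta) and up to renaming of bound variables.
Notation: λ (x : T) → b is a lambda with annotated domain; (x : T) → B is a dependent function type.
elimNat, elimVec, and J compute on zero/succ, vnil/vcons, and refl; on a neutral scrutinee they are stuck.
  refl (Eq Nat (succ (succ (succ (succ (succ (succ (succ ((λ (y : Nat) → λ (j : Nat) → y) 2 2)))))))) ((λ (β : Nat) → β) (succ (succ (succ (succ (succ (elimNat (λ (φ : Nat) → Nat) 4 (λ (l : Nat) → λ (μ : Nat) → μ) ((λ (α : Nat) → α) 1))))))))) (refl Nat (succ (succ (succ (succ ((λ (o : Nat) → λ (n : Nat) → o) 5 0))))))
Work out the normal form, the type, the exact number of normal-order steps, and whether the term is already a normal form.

reduced normal form:
  refl (Eq Nat 9 9) (refl Nat 9)
type:
  Eq (Eq Nat 9 9) (refl Nat 9) (refl Nat 9)
normal-order step count: 10
term was already normal: no
first redex: a beta-redex


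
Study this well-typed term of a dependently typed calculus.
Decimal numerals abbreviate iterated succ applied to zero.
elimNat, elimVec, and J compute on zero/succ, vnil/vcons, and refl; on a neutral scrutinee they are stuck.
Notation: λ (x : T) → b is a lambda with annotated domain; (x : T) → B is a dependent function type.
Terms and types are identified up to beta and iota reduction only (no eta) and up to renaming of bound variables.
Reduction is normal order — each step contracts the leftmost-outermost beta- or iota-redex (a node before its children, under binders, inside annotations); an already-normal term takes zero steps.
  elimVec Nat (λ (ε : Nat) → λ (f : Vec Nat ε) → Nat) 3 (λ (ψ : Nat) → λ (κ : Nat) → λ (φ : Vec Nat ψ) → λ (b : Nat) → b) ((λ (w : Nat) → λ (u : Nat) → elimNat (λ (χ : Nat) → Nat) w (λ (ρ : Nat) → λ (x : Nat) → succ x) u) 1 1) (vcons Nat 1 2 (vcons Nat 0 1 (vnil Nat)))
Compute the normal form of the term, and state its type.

resulting normal form:
  3
the term's type:
  Nat
observation: 11 normal-order steps separate the term from its normal form.


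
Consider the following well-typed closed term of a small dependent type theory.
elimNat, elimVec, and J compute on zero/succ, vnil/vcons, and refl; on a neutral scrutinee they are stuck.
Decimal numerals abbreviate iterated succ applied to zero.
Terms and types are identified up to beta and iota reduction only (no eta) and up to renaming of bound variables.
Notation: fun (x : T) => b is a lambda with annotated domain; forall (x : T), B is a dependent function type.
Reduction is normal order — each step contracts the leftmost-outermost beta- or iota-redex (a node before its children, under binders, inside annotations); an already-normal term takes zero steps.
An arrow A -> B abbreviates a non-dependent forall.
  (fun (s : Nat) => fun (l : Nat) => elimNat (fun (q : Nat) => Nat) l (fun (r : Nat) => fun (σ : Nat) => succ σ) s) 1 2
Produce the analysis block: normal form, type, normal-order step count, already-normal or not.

reduced normal form:
  3
type:
  Nat
steps to reach normal form (normal order): 6
already normal: no
first redex: a beta-redex


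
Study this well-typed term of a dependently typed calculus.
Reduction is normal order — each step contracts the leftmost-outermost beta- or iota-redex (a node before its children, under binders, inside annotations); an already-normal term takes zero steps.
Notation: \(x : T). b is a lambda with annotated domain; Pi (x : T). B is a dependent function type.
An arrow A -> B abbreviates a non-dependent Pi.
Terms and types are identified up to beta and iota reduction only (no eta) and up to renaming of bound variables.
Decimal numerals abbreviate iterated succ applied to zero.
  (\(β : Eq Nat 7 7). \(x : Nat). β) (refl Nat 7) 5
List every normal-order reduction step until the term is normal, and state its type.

reduction (normal order):
  (\(β : Eq Nat 7 7). \(x : Nat). β) (refl Nat 7) 5
  ~> (\(β : Nat). refl Nat 7) 5
  ~> refl Nat 7
type:
  Eq Nat 7 7


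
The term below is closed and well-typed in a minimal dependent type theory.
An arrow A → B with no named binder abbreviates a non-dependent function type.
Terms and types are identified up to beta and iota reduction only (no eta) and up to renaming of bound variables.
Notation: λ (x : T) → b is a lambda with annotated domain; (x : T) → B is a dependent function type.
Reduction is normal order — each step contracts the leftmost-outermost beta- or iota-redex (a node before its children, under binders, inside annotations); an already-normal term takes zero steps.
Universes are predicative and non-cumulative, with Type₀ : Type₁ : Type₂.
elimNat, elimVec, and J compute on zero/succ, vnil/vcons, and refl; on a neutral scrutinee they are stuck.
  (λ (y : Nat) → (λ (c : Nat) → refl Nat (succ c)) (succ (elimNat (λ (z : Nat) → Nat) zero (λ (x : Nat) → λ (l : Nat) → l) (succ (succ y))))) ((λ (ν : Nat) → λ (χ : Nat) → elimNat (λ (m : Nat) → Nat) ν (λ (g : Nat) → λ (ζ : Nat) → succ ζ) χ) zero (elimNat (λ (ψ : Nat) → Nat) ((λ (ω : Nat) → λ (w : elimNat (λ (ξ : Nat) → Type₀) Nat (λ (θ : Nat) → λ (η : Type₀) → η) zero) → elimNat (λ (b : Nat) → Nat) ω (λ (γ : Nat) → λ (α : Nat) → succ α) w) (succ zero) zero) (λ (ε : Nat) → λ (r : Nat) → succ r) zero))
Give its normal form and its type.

reduced normal form:
  refl Nat (succ (succ zero))
inferred type:
  Eq Nat (succ (succ zero)) (succ (succ zero))


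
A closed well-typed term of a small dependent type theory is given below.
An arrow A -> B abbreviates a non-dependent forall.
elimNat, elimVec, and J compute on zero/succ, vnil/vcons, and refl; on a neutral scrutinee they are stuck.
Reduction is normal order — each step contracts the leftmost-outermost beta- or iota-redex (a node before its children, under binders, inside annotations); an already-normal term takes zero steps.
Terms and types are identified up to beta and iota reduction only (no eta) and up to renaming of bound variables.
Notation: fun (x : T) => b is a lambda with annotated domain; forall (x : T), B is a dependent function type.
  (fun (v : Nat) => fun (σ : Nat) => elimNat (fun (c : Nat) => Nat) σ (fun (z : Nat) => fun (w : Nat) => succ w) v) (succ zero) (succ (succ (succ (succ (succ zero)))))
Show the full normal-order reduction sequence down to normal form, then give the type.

normal-order reduction:
  (fun (v : Nat) => fun (σ : Nat) => elimNat (fun (c : Nat) => Nat) σ (fun (z : Nat) => fun (w : Nat) => succ w) v) (succ zero) (succ (succ (succ (succ (succ zero)))))
  ~> (fun (v : Nat) => elimNat (fun (σ : Nat) => Nat) v (fun (c : Nat) => fun (z : Nat) => succ z) (succ zero)) (succ (succ (succ (succ (succ zero)))))
  ~> elimNat (fun (v : Nat) => Nat) (succ (succ (succ (succ (succ zero))))) (fun (σ : Nat) => fun (c : Nat) => succ c) (succ zero)
  ~> (fun (v : Nat) => fun (σ : Nat) => succ σ) zero (elimNat (fun (c : Nat) => Nat) (succ (succ (succ (succ (succ zero))))) (fun (z : Nat) => fun (w : Nat) => succ w) zero)
  ~> (fun (v : Nat) => succ v) (elimNat (fun (σ : Nat) => Nat) (succ (succ (succ (succ (succ zero))))) (fun (c : Nat) => fun (z : Nat) => succ z) zero)
  ~> succ (elimNat (fun (v : Nat) => Nat) (succ (succ (succ (succ (succ zero))))) (fun (σ : Nat) => fun (c : Nat) => succ c) zero)
  ~> succ (succ (succ (succ (succ (succ zero)))))
inferred type:
  Nat


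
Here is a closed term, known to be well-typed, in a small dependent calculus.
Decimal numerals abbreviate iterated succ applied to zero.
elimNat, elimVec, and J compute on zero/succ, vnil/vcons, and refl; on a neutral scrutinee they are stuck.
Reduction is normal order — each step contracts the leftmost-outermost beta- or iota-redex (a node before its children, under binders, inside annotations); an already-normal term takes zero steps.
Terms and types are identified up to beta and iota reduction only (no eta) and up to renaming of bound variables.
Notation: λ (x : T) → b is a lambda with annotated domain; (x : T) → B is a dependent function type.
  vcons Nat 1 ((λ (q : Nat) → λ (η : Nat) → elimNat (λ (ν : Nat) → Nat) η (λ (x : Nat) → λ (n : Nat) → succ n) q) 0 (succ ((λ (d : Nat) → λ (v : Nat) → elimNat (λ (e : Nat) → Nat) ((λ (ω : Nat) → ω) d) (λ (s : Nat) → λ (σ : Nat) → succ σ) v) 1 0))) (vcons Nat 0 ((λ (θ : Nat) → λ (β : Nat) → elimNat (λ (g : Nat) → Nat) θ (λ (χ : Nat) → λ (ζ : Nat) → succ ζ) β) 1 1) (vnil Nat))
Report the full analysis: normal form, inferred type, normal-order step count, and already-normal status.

normal form:
  vcons Nat 1 2 (vcons Nat 0 2 (vnil Nat))
inferred type:
  Vec Nat 2
reduction steps (normal order): 13
term was already normal: no
first redex: a beta-redex


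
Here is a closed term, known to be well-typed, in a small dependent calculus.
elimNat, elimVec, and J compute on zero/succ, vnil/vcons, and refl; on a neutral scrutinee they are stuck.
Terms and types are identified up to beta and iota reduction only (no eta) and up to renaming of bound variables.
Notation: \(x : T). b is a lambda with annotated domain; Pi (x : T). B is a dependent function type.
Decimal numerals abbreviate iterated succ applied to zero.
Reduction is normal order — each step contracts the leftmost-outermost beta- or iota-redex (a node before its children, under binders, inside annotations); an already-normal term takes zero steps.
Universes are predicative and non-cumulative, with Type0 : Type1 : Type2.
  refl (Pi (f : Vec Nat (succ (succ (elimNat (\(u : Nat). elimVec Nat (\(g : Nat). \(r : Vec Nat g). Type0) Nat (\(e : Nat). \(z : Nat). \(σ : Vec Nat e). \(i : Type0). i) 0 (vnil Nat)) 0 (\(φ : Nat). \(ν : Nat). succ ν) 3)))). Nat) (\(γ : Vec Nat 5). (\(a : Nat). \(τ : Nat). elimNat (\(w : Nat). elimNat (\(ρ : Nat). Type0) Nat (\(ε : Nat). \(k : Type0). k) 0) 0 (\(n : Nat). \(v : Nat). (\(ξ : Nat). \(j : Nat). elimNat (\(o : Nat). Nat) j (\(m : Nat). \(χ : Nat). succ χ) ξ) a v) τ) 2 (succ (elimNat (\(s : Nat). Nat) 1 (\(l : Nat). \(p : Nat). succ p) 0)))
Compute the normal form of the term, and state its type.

resulting normal form:
  refl (Pi (f : Vec Nat 5). Nat) (\(u : Vec Nat 5). 4)
type:
  Eq (Pi (f : Vec Nat 5). Nat) (\(u : Vec Nat 5). 4) (\(g : Vec Nat 5). 4)


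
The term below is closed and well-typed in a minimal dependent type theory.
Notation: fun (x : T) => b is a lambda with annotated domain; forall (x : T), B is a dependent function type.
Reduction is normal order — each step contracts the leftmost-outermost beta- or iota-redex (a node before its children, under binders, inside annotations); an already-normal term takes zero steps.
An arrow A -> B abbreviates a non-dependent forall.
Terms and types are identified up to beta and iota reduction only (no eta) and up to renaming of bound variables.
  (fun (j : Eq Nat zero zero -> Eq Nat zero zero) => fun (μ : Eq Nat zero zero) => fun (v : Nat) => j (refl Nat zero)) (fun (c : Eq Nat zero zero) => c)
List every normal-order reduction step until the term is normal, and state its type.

normal-order reduction sequence:
  (fun (j : Eq Nat zero zero -> Eq Nat zero zero) => fun (μ : Eq Nat zero zero) => fun (v : Nat) => j (refl Nat zero)) (fun (c : Eq Nat zero zero) => c)
  ~> fun (j : Eq Nat zero zero) => fun (μ : Nat) => (fun (v : Eq Nat zero zero) => v) (refl Nat zero)
  ~> fun (j : Eq Nat zero zero) => fun (μ : Nat) => refl Nat zero
inferred type:
  Eq Nat zero zero -> Nat -> Eq Nat zero zero


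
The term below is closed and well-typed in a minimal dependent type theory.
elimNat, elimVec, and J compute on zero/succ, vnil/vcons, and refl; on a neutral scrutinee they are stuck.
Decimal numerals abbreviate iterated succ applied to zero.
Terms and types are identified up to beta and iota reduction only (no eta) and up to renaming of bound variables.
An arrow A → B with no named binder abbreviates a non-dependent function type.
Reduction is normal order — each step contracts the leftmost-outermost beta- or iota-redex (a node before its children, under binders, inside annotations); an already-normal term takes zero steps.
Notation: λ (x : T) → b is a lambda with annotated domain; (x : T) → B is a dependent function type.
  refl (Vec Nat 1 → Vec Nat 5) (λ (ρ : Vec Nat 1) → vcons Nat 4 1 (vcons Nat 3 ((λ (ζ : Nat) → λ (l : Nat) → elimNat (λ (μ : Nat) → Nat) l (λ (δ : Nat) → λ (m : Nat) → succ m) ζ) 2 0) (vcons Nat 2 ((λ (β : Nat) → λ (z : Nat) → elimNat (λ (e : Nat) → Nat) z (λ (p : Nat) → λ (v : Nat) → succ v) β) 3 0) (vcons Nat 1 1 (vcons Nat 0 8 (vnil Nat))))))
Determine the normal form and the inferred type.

reduced normal form:
  refl (Vec Nat 1 → Vec Nat 5) (λ (ρ : Vec Nat 1) → vcons Nat 4 1 (vcons Nat 3 2 (vcons Nat 2 3 (vcons Nat 1 1 (vcons Nat 0 8 (vnil Nat))))))
the term's type:
  Eq (Vec Nat 1 → Vec Nat 5) (λ (ρ : Vec Nat 1) → vcons Nat 4 1 (vcons Nat 3 2 (vcons Nat 2 3 (vcons Nat 1 1 (vcons Nat 0 8 (vnil Nat)))))) (λ (ζ : Vec Nat 1) → vcons Nat 4 1 (vcons Nat 3 2 (vcons Nat 2 3 (vcons Nat 1 1 (vcons Nat 0 8 (vnil Nat))))))


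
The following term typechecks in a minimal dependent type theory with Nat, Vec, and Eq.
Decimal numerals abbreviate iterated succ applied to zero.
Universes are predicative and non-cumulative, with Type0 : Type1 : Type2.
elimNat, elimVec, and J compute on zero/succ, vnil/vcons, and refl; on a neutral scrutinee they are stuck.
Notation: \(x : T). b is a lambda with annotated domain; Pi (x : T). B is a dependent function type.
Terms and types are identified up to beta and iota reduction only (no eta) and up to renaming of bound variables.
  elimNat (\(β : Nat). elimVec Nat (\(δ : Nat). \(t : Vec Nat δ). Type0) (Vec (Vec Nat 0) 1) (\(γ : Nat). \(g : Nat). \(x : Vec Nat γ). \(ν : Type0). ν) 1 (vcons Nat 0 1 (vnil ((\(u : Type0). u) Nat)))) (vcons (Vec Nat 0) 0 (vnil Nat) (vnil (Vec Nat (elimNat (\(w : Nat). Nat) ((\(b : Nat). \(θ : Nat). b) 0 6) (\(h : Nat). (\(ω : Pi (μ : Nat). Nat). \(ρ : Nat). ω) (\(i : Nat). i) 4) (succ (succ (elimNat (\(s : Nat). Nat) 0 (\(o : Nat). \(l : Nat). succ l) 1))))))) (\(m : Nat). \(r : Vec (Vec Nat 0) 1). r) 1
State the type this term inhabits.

inferred type:
  Vec (Vec Nat 0) 1


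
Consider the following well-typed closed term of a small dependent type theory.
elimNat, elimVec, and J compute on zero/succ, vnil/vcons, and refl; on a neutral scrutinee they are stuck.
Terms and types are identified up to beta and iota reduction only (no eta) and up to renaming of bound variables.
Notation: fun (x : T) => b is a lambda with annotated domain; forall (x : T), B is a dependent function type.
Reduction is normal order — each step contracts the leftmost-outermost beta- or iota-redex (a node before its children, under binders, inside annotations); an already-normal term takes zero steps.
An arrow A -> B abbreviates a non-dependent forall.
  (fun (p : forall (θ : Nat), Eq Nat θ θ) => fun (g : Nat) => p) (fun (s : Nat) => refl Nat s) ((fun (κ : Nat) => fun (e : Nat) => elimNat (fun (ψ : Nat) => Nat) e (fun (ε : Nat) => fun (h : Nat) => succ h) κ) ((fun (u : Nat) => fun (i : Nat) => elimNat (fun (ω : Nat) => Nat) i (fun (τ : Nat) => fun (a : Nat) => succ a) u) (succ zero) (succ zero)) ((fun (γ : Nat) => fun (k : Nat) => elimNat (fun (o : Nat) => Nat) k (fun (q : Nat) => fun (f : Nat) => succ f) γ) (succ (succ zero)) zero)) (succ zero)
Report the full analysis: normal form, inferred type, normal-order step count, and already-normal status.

normal form:
  refl Nat (succ zero)
inferred type:
  Eq Nat (succ zero) (succ zero)
normal-order step count: 3
term was already normal: no
first contracted redex: a beta-redex


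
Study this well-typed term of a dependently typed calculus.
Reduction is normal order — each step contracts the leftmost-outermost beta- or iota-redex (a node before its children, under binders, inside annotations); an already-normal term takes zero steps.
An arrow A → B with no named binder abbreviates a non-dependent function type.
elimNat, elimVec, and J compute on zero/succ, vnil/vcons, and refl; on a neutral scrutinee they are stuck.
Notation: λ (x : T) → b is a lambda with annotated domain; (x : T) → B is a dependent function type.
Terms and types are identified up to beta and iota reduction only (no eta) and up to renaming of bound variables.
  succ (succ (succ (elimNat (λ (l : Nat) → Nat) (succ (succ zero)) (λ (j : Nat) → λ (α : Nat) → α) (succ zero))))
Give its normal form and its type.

reduced normal form:
  succ (succ (succ (succ (succ zero))))
inferred type:
  Nat
observation: the first redex contracted is an elimNat iota-redex; the normal form is reached in 4 normal-order steps.


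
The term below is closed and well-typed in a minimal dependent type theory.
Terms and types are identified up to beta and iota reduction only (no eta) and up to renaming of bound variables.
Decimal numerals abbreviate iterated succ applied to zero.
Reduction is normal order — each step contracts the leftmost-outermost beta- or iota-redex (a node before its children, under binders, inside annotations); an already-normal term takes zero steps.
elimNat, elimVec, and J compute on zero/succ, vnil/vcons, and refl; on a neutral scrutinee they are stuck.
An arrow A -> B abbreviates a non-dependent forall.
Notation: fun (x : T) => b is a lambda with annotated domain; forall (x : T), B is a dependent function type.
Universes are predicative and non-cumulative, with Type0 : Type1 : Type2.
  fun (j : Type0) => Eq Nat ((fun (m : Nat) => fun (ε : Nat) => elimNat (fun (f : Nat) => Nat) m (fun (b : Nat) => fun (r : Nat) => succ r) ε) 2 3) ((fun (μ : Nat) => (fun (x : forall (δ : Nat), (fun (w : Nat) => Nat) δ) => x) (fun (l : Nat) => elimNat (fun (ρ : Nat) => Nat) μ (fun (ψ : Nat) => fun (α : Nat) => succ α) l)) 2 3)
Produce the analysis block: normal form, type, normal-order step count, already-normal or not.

normal form:
  fun (j : Type0) => Eq Nat 5 5
inferred type:
  Type0 -> Type0
reduction steps (normal order): 25
already normal: no
first redex: a beta-redex


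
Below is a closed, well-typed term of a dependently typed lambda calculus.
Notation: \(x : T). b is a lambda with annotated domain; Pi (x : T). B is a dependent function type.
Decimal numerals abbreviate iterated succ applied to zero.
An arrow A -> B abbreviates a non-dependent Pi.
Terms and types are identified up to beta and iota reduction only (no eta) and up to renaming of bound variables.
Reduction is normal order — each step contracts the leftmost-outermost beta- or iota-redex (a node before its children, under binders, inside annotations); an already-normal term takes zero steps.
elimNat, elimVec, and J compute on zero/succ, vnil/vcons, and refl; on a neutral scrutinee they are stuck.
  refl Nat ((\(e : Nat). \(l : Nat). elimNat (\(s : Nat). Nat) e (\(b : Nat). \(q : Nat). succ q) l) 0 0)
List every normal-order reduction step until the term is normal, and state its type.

reduction (normal order):
  refl Nat ((\(e : Nat). \(l : Nat). elimNat (\(s : Nat). Nat) e (\(b : Nat). \(q : Nat). succ q) l) 0 0)
  ~> refl Nat ((\(e : Nat). elimNat (\(l : Nat). Nat) 0 (\(s : Nat). \(b : Nat). succ b) e) 0)
  ~> refl Nat (elimNat (\(e : Nat). Nat) 0 (\(l : Nat). \(s : Nat). succ s) 0)
  ~> refl Nat 0
the term's type:
  Eq Nat 0 0
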